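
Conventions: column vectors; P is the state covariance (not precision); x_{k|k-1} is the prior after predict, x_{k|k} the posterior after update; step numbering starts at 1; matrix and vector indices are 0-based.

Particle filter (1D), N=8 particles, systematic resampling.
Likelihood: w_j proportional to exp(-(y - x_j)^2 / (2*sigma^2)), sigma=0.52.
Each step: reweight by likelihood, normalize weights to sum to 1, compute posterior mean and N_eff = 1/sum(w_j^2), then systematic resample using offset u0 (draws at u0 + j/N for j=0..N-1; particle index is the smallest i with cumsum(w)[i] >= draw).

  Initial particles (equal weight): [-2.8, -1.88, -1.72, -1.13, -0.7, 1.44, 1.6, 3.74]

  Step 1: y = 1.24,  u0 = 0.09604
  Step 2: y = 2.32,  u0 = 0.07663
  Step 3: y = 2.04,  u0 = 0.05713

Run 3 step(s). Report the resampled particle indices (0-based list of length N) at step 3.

resampled_idx = [0, 1, 3, 3, 4, 5, 6, 7]

step 1: w=[0.0000, 0.0000, 0.0000, 0.0000, 0.0006, 0.5410, 0.4584, 0.0000]  mean=1.5121  Neff=1.9887  idx=[5, 5, 5, 5, 6, 6, 6, 6]
step 2: w=[0.0960, 0.0960, 0.0960, 0.0960, 0.1540, 0.1540, 0.1540, 0.1540]  mean=1.5386  Neff=7.5902  idx=[0, 2, 3, 4, 5, 6, 6, 7]
step 3: w=[0.1020, 0.1020, 0.1020, 0.1388, 0.1388, 0.1388, 0.1388, 0.1388]  mean=1.5510  Neff=7.8411  idx=[0, 1, 3, 3, 4, 5, 6, 7]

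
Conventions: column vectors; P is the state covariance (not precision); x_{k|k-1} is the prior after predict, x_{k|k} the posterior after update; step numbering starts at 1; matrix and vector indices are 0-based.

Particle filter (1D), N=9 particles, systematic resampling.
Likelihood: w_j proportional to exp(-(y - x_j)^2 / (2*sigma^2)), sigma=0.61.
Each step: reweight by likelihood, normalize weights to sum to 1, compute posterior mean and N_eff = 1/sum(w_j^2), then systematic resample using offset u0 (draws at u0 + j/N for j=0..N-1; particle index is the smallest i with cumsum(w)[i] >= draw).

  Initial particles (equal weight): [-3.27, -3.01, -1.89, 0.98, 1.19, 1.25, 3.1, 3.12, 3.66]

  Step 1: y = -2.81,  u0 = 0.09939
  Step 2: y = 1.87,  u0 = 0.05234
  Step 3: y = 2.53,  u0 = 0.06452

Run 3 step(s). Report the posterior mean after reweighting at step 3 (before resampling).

post_mean = -1.8900

step 1: w=[0.3724, 0.4689, 0.1587, 0.0000, 0.0000, 0.0000, 0.0000, 0.0000, 0.0000]  mean=-2.9291  Neff=2.6059  idx=[0, 0, 0, 1, 1, 1, 1, 2, 2]
step 2: w=[0.0000, 0.0000, 0.0000, 0.0000, 0.0000, 0.0000, 0.0000, 0.5000, 0.5000]  mean=-1.8900  Neff=2.0000  idx=[7, 7, 7, 7, 7, 8, 8, 8, 8]
step 3: w=[0.1111, 0.1111, 0.1111, 0.1111, 0.1111, 0.1111, 0.1111, 0.1111, 0.1111]  mean=-1.8900  Neff=9.0000  idx=[0, 1, 2, 3, 4, 5, 6, 7, 8]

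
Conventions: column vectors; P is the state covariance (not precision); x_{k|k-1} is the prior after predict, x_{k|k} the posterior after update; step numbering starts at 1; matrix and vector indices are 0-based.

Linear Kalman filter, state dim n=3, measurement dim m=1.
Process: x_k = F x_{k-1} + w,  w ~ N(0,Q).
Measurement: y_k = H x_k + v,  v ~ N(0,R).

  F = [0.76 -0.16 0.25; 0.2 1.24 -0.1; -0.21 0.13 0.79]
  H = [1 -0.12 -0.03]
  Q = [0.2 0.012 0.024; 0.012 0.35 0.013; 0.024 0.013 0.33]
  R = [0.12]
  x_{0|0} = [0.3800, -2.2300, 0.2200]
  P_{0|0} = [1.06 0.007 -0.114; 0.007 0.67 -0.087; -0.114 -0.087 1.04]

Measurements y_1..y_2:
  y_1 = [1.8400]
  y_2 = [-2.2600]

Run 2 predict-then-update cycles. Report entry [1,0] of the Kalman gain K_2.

step 1: x^-=[0.7006, -2.7112, -0.1959]  P^-=[0.8563 -0.0048 -0.0071; -0.0048 1.4626 -0.1118; -0.0071 -0.1118 1.0567]  S=[0.9991]  K=[0.8579; -0.1771; -0.0254]  nu=[0.8082]  x^+=[1.3939, -2.8544, -0.2164]  P^+=[0.1210 0.1470 0.0147; 0.1470 1.4312 -0.1163; 0.0147 -0.1163 1.0561]
step 2: x^-=[1.4620, -3.2390, -0.8348]  P^-=[0.3517 -0.1844 0.2219; -0.1844 2.6673 0.0110; 0.2219 0.0110 0.9818]  S=[0.5420]  K=[0.6774; -0.9314; 0.3527]  nu=[-4.1357]  x^+=[-1.3396, 0.6131, -2.2933]  P^+=[0.1030 0.1575 0.0924; 0.1575 2.1970 0.1890; 0.0924 0.1890 0.9144]

K[1,0] = -0.9314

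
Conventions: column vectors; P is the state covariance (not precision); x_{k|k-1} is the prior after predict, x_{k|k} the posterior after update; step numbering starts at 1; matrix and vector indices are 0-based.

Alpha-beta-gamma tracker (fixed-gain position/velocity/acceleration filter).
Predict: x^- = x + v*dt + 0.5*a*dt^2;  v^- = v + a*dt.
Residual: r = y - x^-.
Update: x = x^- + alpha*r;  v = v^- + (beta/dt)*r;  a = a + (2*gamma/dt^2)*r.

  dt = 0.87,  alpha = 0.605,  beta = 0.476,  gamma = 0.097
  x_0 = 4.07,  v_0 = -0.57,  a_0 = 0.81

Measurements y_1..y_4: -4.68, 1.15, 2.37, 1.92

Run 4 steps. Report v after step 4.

v_post = 2.8751

step 1: x_pred=3.8806  r=-8.5606  x^+=-1.2985  v^+=-4.5491  a^+=-1.3842
step 2: x_pred=-5.7801  r=6.9301  x^+=-1.5874  v^+=-1.9617  a^+=0.3921
step 3: x_pred=-3.1456  r=5.5156  x^+=0.1913  v^+=1.3972  a^+=1.8058
step 4: x_pred=2.0903  r=-0.1703  x^+=1.9873  v^+=2.8751  a^+=1.7621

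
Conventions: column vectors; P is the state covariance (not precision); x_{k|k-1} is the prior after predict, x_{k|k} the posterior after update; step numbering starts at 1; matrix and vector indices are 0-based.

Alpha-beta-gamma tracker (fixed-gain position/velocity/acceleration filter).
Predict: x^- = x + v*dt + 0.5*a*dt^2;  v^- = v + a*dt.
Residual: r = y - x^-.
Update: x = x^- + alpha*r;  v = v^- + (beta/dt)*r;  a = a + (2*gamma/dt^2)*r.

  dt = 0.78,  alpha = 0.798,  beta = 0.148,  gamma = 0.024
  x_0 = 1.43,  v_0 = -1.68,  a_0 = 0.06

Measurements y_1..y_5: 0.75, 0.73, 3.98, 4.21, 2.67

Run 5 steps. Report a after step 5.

a_post = 0.4931

step 1: x_pred=0.1379  r=0.6121  x^+=0.6263  v^+=-1.5170  a^+=0.1083
step 2: x_pred=-0.5240  r=1.2540  x^+=0.4767  v^+=-1.1946  a^+=0.2072
step 3: x_pred=-0.3921  r=4.3721  x^+=3.0968  v^+=-0.2034  a^+=0.5522
step 4: x_pred=3.1061  r=1.1039  x^+=3.9870  v^+=0.4367  a^+=0.6393
step 5: x_pred=4.5221  r=-1.8521  x^+=3.0441  v^+=0.5839  a^+=0.4931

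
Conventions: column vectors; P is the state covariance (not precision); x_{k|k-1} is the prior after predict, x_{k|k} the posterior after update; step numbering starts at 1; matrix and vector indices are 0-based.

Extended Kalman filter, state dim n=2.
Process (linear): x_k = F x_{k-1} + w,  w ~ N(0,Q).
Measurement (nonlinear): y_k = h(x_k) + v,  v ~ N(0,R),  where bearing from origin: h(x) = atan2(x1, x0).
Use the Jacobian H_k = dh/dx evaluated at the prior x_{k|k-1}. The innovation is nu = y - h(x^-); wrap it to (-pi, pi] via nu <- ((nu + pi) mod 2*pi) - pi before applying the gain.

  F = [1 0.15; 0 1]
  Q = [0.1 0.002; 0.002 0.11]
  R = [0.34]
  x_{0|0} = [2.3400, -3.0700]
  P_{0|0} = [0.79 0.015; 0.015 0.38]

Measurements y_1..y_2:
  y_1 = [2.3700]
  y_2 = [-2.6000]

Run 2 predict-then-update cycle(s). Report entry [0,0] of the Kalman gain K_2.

K[0,0] = 0.5917

step 1: x^-=[1.8795, -3.0700]  P^-=[0.9031 0.0740; 0.0740 0.4900]  H_jac=[0.2369 0.1451]  S=[0.4061]  K=[0.5533; 0.2182]  nu=[-2.8917]  x^+=[0.2795, -3.7010]  P^+=[0.7787 0.0250; 0.0250 0.4707]
step 2: x^-=[-0.2757, -3.7010]  P^-=[0.8968 0.0976; 0.0976 0.5807]  H_jac=[0.2687 -0.0200]  S=[0.4039]  K=[0.5917; 0.0361]  nu=[-0.9549]  x^+=[-0.8407, -3.7355]  P^+=[0.7554 0.0889; 0.0889 0.5801]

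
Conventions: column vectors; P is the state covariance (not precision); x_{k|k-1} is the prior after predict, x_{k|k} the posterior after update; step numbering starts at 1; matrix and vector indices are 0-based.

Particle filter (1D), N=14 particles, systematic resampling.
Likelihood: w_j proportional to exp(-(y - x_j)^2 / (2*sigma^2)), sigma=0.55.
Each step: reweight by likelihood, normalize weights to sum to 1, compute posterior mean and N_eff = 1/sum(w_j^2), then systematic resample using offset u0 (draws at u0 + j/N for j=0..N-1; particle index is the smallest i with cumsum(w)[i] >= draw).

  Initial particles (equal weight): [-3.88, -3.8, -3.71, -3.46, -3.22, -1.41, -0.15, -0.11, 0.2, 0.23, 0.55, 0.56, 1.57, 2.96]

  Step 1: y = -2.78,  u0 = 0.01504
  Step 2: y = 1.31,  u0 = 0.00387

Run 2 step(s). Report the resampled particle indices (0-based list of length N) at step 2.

step 1: w=[0.0756, 0.1000, 0.1337, 0.2601, 0.4055, 0.0251, 0.0000, 0.0000, 0.0000, 0.0000, 0.0000, 0.0000, 0.0000, 0.0000]  mean=-3.4104  Neff=3.7551  idx=[0, 1, 1, 2, 2, 3, 3, 3, 4, 4, 4, 4, 4, 4]
step 2: w=[0.0000, 0.0000, 0.0000, 0.0001, 0.0001, 0.0041, 0.0041, 0.0041, 0.1646, 0.1646, 0.1646, 0.1646, 0.1646, 0.1646]  mean=-3.2231  Neff=6.1512  idx=[5, 8, 8, 9, 9, 10, 10, 10, 11, 11, 12, 12, 13, 13]

resampled_idx = [5, 8, 8, 9, 9, 10, 10, 10, 11, 11, 12, 12, 13, 13]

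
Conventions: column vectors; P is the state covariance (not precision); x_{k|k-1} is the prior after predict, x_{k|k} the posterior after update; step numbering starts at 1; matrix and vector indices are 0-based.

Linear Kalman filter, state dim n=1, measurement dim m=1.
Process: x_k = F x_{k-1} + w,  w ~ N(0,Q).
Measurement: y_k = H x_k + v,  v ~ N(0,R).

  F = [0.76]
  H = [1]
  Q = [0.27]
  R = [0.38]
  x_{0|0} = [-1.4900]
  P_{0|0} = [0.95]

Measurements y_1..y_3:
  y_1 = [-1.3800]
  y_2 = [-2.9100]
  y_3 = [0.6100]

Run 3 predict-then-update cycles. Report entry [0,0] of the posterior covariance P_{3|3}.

P_post[0,0] = 0.1913

step 1: x^-=[-1.1324]  P^-=[0.8187]  S=[1.1987]  K=[0.6830]  nu=[-0.2476]  x^+=[-1.3015]  P^+=[0.2595]
step 2: x^-=[-0.9891]  P^-=[0.4199]  S=[0.7999]  K=[0.5249]  nu=[-1.9209]  x^+=[-1.9975]  P^+=[0.1995]
step 3: x^-=[-1.5181]  P^-=[0.3852]  S=[0.7652]  K=[0.5034]  nu=[2.1281]  x^+=[-0.4468]  P^+=[0.1913]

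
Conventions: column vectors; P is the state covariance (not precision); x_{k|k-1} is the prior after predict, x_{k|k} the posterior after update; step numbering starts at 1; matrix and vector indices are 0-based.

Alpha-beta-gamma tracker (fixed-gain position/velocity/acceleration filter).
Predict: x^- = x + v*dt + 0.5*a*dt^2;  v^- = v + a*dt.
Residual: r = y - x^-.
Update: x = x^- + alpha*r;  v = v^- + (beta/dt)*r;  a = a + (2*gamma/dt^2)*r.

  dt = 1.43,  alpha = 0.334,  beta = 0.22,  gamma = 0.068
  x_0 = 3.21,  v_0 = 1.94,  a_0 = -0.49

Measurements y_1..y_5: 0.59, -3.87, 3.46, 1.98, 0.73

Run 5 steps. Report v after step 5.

v_post = -2.1801

step 1: x_pred=5.4832  r=-4.8932  x^+=3.8489  v^+=0.4865  a^+=-0.8154
step 2: x_pred=3.7108  r=-7.5808  x^+=1.1788  v^+=-1.8458  a^+=-1.3196
step 3: x_pred=-2.8100  r=6.2700  x^+=-0.7158  v^+=-2.7683  a^+=-0.9026
step 4: x_pred=-5.5973  r=7.5773  x^+=-3.0665  v^+=-2.8933  a^+=-0.3987
step 5: x_pred=-7.6115  r=8.3415  x^+=-4.8254  v^+=-2.1801  a^+=0.1561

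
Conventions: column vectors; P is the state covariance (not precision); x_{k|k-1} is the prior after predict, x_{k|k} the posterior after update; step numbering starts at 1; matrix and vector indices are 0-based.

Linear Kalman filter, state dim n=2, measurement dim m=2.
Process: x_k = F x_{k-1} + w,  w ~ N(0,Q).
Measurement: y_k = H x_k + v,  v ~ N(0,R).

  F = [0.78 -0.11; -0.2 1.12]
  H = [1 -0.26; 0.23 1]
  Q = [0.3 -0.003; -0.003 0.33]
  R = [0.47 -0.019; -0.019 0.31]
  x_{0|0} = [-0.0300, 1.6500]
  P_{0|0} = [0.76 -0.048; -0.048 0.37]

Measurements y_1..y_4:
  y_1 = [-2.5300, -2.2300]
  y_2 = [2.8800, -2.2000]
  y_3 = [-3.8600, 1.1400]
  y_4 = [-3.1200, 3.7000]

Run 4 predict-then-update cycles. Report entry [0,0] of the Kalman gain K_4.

step 1: x^-=[-0.2049, 1.8540]  P^-=[0.7751 -0.2101; -0.2101 0.8460]  S=[1.4116 -0.2583; -0.2583 1.1004]  K=[0.6087 0.1139; -0.1798 0.6827]  nu=[-1.8431, -4.0369]  x^+=[-1.7865, -0.5708]  P^+=[0.2737 -0.0392; -0.0392 0.2241]
step 2: x^-=[-1.3307, -0.2820]  P^-=[0.4760 -0.1084; -0.1084 0.6396]  S=[1.0456 -0.1778; -0.1778 0.9249]  K=[0.4987 0.0970; -0.1548 0.6348]  nu=[4.1374, -1.6120]  x^+=[0.5762, -1.9458]  P^+=[0.2245 -0.0310; -0.0310 0.2069]
step 3: x^-=[0.6634, -2.2945]  P^-=[0.4444 -0.0913; -0.0913 0.6124]  S=[1.0033 -0.1619; -0.1619 0.9039]  K=[0.4825 0.0985; -0.1484 0.6277]  nu=[-5.1200, 3.2819]  x^+=[-1.4838, 0.5255]  P^+=[0.2174 -0.0287; -0.0287 0.2040]
step 4: x^-=[-1.2151, 0.8853]  P^-=[0.4397 -0.0877; -0.0877 0.6074]  S=[0.9964 -0.1583; -0.1583 0.9003]  K=[0.4799 0.0993; -0.1470 0.6264]  nu=[-1.6747, 3.0941]  x^+=[-1.7118, 3.0698]  P^+=[0.2164 -0.0281; -0.0281 0.2034]

K[0,0] = 0.4799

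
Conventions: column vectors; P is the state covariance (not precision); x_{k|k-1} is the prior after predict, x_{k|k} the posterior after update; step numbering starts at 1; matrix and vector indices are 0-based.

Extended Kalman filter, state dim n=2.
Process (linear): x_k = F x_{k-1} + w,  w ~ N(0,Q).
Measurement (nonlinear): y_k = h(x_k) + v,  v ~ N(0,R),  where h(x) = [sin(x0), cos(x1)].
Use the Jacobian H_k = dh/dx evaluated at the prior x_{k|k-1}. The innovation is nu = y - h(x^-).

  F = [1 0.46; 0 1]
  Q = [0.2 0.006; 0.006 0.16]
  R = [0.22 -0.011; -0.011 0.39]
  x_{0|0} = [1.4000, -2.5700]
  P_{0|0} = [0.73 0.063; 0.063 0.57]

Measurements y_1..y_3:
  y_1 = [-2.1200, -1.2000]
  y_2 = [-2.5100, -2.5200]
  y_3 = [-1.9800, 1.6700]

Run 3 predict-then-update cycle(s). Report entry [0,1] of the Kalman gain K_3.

K[0,1] = 0.1359

step 1: x^-=[0.2178, -2.5700]  P^-=[1.1086 0.3312; 0.3312 0.7300]  H_jac=[0.9764 0.0000; 0.0000 0.5410]  S=[1.2768 0.1639; 0.1639 0.6036]  K=[0.8389 0.0690; 0.1754 0.6066]  nu=[-2.3361, -0.3590]  x^+=[-1.7666, -3.1975]  P^+=[0.1882 0.0327; 0.0327 0.4337]
step 2: x^-=[-3.2375, -3.1975]  P^-=[0.5101 0.2382; 0.2382 0.5937]  H_jac=[-0.9954 0.0000; 0.0000 -0.0558]  S=[0.7254 0.0022; 0.0022 0.3919]  K=[-0.6998 -0.0299; -0.3266 -0.0827]  nu=[-2.6057, -1.5216]  x^+=[-1.3683, -2.2205]  P^+=[0.1543 0.0713; 0.0713 0.5136]
step 3: x^-=[-2.3897, -2.2205]  P^-=[0.5286 0.3135; 0.3135 0.6736]  H_jac=[-0.7304 0.0000; 0.0000 0.7962]  S=[0.5020 -0.1933; -0.1933 0.8170]  K=[-0.7167 0.1359; -0.2237 0.6035]  nu=[-1.2970, 2.2750]  x^+=[-1.1509, -0.5575]  P^+=[0.2179 0.0765; 0.0765 0.2987]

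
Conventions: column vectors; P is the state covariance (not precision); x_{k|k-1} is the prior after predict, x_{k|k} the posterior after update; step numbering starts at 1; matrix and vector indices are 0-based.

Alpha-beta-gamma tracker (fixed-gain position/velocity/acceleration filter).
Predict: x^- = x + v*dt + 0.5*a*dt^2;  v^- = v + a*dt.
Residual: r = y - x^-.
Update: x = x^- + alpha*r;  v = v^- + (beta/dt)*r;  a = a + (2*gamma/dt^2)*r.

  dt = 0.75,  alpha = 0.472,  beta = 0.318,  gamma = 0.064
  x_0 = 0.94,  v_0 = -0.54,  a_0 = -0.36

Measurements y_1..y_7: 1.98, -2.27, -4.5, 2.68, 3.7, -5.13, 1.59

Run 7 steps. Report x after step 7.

x_post = 0.4526

step 1: x_pred=0.4337  r=1.5463  x^+=1.1636  v^+=-0.1544  a^+=-0.0081
step 2: x_pred=1.0455  r=-3.3155  x^+=-0.5194  v^+=-1.5663  a^+=-0.7626
step 3: x_pred=-1.9086  r=-2.5914  x^+=-3.1317  v^+=-3.2370  a^+=-1.3523
step 4: x_pred=-5.9398  r=8.6198  x^+=-1.8713  v^+=-0.5964  a^+=0.6092
step 5: x_pred=-2.1472  r=5.8472  x^+=0.6127  v^+=2.3397  a^+=1.9398
step 6: x_pred=2.9130  r=-8.0430  x^+=-0.8833  v^+=0.3843  a^+=0.1095
step 7: x_pred=-0.5643  r=2.1543  x^+=0.4526  v^+=1.3799  a^+=0.5997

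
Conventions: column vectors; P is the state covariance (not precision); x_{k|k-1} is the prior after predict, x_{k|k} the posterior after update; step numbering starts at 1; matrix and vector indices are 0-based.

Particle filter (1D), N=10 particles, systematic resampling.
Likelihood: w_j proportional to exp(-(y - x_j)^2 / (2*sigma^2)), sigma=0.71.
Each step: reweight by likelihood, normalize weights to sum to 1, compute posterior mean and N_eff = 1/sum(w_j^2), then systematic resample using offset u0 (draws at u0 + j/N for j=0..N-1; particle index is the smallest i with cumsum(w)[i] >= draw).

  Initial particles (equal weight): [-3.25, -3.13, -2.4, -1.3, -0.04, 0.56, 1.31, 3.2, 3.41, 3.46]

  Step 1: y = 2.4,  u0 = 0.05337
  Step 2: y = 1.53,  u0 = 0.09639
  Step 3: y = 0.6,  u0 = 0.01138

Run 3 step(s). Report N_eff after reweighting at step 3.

N_eff = 8.0050

step 1: w=[0.0000, 0.0000, 0.0000, 0.0000, 0.0017, 0.0222, 0.1964, 0.3383, 0.2320, 0.2094]  mean=2.8677  Neff=3.9816  idx=[6, 6, 7, 7, 7, 7, 8, 8, 9, 9]
step 2: w=[0.4203, 0.4203, 0.0277, 0.0277, 0.0277, 0.0277, 0.0132, 0.0132, 0.0110, 0.0110]  mean=1.6225  Neff=2.8011  idx=[0, 0, 0, 0, 1, 1, 1, 1, 4, 9]
step 3: w=[0.1250, 0.1250, 0.1250, 0.1250, 0.1250, 0.1250, 0.1250, 0.1250, 0.0003, 0.0001]  mean=1.3106  Neff=8.0050  idx=[0, 0, 1, 2, 3, 4, 4, 5, 6, 7]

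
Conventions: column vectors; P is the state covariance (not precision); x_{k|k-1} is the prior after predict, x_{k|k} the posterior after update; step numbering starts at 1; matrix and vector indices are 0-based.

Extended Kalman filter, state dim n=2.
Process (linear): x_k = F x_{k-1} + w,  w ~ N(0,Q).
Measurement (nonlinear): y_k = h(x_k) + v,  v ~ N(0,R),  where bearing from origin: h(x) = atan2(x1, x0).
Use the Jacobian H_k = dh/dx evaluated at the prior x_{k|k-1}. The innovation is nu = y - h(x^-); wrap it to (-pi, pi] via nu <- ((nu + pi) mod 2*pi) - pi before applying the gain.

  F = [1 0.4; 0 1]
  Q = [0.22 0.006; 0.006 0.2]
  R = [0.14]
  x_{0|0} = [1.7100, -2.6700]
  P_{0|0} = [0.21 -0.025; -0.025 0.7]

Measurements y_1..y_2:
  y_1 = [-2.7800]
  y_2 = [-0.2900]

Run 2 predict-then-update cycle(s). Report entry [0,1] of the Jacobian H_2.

step 1: x^-=[0.6420, -2.6700]  P^-=[0.5220 0.2610; 0.2610 0.9000]  H_jac=[0.3541 0.0851]  S=[0.2277]  K=[0.9093; 0.7424]  nu=[-1.4452]  x^+=[-0.6721, -3.7428]  P^+=[0.3337 0.1073; 0.1073 0.7745]
step 2: x^-=[-2.1692, -3.7428]  P^-=[0.7635 0.4231; 0.4231 0.9745]  H_jac=[0.2000 -0.1159]  S=[0.1640]  K=[0.6320; -0.1728]  nu=[1.8061]  x^+=[-1.0278, -4.0549]  P^+=[0.6980 0.4410; 0.4410 0.9696]

H_jac[0,1] = -0.1159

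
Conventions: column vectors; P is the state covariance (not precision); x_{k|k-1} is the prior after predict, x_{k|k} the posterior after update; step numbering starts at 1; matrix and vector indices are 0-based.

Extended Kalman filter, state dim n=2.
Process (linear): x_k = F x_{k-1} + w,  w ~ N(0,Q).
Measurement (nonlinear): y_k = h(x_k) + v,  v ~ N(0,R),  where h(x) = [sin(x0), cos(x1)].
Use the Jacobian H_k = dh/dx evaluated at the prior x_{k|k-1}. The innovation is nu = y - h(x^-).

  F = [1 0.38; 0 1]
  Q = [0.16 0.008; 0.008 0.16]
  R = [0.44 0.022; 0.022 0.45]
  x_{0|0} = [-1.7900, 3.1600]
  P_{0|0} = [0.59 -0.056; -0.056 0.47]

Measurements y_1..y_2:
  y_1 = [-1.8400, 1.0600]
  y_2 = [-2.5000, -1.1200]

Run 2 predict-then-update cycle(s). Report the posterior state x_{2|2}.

step 1: x^-=[-0.5892, 3.1600]  P^-=[0.7753 0.1306; 0.1306 0.6300]  H_jac=[0.8314 0.0000; 0.0000 0.0184]  S=[0.9759 0.0240; 0.0240 0.4502]  K=[0.6612 -0.0299; 0.1108 0.0199]  nu=[-1.2843, 2.0598]  x^+=[-1.5000, 3.0586]  P^+=[0.3492 0.0592; 0.0592 0.6177]
step 2: x^-=[-0.3378, 3.0586]  P^-=[0.6433 0.3019; 0.3019 0.7777]  H_jac=[0.9435 0.0000; 0.0000 -0.0829]  S=[1.0127 -0.0016; -0.0016 0.4553]  K=[0.5993 -0.0528; 0.2810 -0.1406]  nu=[-2.1686, -0.1234]  x^+=[-1.6309, 2.4665]  P^+=[0.2782 0.1278; 0.1278 0.6886]

x_post = [-1.6309, 2.4665]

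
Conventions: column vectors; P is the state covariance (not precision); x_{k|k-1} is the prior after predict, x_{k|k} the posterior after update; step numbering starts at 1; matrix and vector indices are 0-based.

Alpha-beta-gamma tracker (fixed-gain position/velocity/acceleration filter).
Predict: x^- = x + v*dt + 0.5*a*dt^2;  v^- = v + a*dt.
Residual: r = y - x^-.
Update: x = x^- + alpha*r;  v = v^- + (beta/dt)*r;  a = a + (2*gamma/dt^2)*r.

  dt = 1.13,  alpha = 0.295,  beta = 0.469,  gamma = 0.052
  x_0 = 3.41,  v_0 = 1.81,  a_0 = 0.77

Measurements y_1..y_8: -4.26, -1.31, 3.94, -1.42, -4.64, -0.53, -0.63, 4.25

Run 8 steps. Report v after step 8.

v_post = 3.4724

step 1: x_pred=5.9469  r=-10.2069  x^+=2.9359  v^+=-1.5562  a^+=-0.0613
step 2: x_pred=1.1382  r=-2.4482  x^+=0.4160  v^+=-2.6416  a^+=-0.2607
step 3: x_pred=-2.7355  r=6.6755  x^+=-0.7662  v^+=-0.1656  a^+=0.2830
step 4: x_pred=-0.7727  r=-0.6473  x^+=-0.9637  v^+=-0.1145  a^+=0.2303
step 5: x_pred=-0.9460  r=-3.6940  x^+=-2.0357  v^+=-1.3875  a^+=-0.0706
step 6: x_pred=-3.6487  r=3.1187  x^+=-2.7287  v^+=-0.1729  a^+=0.1834
step 7: x_pred=-2.8069  r=2.1769  x^+=-2.1647  v^+=0.9379  a^+=0.3607
step 8: x_pred=-0.8746  r=5.1246  x^+=0.6371  v^+=3.4724  a^+=0.7781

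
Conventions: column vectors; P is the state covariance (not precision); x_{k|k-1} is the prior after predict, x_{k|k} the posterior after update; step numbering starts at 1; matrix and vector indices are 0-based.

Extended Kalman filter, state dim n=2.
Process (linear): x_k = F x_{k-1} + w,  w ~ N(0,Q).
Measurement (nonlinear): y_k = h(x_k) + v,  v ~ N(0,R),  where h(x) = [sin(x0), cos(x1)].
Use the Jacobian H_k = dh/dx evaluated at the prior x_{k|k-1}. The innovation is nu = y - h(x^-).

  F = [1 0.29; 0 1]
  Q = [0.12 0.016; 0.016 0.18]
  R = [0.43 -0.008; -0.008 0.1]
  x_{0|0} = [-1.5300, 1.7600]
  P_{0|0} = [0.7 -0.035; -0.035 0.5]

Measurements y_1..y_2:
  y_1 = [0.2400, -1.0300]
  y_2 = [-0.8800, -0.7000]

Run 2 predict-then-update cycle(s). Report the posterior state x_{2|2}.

step 1: x^-=[-1.0196, 1.7600]  P^-=[0.8417 0.1260; 0.1260 0.6800]  H_jac=[0.5237 0.0000; 0.0000 -0.9822]  S=[0.6609 -0.0728; -0.0728 0.7559]  K=[0.6560 -0.1005; 0.0025 -0.8832]  nu=[1.0919, -0.8419]  x^+=[-0.2187, 2.5064]  P^+=[0.5401 0.0156; 0.0156 0.0899]
step 2: x^-=[0.5081, 2.5064]  P^-=[0.6767 0.0577; 0.0577 0.2699]  H_jac=[0.8736 0.0000; 0.0000 -0.5933]  S=[0.9465 -0.0379; -0.0379 0.1950]  K=[0.6224 -0.0545; 0.0205 -0.8173]  nu=[-1.3666, 0.1050]  x^+=[-0.3482, 2.3926]  P^+=[0.3069 0.0176; 0.0176 0.1380]

x_post = [-0.3482, 2.3926]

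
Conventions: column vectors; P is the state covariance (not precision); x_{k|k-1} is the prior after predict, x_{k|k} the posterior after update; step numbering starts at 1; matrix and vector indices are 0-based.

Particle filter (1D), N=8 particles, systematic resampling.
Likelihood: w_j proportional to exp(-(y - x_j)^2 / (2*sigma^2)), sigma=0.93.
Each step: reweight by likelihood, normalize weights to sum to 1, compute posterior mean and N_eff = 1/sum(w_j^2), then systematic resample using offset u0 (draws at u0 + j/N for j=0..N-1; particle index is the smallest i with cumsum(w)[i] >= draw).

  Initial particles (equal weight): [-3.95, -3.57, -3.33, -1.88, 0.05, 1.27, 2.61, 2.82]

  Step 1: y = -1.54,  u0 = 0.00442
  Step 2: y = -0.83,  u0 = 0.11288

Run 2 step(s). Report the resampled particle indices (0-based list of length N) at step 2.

resampled_idx = [2, 3, 4, 4, 5, 6, 7, 7]

step 1: w=[0.0238, 0.0632, 0.1073, 0.6399, 0.1586, 0.0071, 0.0000, 0.0000]  mean=-1.8629  Neff=2.2185  idx=[0, 2, 3, 3, 3, 3, 3, 4]
step 2: w=[0.0011, 0.0081, 0.1596, 0.1596, 0.1596, 0.1596, 0.1596, 0.1929]  mean=-1.5217  Neff=6.0754  idx=[2, 3, 4, 4, 5, 6, 7, 7]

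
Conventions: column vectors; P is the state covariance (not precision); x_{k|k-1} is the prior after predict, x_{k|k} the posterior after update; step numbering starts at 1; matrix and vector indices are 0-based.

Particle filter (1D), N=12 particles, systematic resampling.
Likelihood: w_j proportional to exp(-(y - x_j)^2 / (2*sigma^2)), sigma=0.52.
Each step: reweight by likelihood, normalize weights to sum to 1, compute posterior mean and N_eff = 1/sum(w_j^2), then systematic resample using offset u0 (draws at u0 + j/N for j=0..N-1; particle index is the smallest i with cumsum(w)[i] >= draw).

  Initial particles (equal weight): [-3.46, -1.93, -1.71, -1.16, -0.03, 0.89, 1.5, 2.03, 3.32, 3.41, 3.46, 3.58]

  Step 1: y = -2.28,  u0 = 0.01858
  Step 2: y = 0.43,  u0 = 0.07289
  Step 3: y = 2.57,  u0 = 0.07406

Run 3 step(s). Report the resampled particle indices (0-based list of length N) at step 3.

resampled_idx = [2, 3, 4, 5, 6, 6, 7, 8, 9, 10, 11, 11]

step 1: w=[0.0501, 0.5244, 0.3607, 0.0647, 0.0001, 0.0000, 0.0000, 0.0000, 0.0000, 0.0000, 0.0000, 0.0000]  mean=-1.8774  Neff=2.4280  idx=[0, 1, 1, 1, 1, 1, 1, 2, 2, 2, 2, 2]
step 2: w=[0.0000, 0.0269, 0.0269, 0.0269, 0.0269, 0.0269, 0.0269, 0.1677, 0.1677, 0.1677, 0.1677, 0.1677]  mean=-1.7455  Neff=6.8961  idx=[3, 6, 7, 7, 8, 8, 9, 9, 10, 10, 11, 11]
step 3: w=[0.0028, 0.0028, 0.0994, 0.0994, 0.0994, 0.0994, 0.0994, 0.0994, 0.0994, 0.0994, 0.0994, 0.0994]  mean=-1.7112  Neff=10.1111  idx=[2, 3, 4, 5, 6, 6, 7, 8, 9, 10, 11, 11]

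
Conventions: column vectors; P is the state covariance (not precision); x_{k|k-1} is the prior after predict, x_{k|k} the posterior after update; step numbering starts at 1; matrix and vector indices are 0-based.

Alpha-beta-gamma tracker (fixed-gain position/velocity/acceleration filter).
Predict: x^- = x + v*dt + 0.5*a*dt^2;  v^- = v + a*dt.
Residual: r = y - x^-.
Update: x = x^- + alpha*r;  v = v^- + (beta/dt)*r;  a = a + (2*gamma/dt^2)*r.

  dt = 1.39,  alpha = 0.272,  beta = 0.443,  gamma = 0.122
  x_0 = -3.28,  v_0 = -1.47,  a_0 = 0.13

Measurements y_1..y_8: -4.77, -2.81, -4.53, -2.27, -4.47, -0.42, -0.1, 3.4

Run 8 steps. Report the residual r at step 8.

step 1: x_pred=-5.1977  r=0.4277  x^+=-5.0814  v^+=-1.1530  a^+=0.1840
step 2: x_pred=-6.5063  r=3.6963  x^+=-5.5009  v^+=0.2808  a^+=0.6508
step 3: x_pred=-4.4818  r=-0.0482  x^+=-4.4949  v^+=1.1701  a^+=0.6447
step 4: x_pred=-2.2457  r=-0.0243  x^+=-2.2523  v^+=2.0585  a^+=0.6417
step 5: x_pred=1.2289  r=-5.6989  x^+=-0.3212  v^+=1.1341  a^+=-0.0780
step 6: x_pred=1.1798  r=-1.5998  x^+=0.7447  v^+=0.5158  a^+=-0.2801
step 7: x_pred=1.1910  r=-1.2910  x^+=0.8399  v^+=-0.2850  a^+=-0.4431
step 8: x_pred=0.0156  r=3.3844  x^+=0.9362  v^+=0.1777  a^+=-0.0157

resid = 3.3844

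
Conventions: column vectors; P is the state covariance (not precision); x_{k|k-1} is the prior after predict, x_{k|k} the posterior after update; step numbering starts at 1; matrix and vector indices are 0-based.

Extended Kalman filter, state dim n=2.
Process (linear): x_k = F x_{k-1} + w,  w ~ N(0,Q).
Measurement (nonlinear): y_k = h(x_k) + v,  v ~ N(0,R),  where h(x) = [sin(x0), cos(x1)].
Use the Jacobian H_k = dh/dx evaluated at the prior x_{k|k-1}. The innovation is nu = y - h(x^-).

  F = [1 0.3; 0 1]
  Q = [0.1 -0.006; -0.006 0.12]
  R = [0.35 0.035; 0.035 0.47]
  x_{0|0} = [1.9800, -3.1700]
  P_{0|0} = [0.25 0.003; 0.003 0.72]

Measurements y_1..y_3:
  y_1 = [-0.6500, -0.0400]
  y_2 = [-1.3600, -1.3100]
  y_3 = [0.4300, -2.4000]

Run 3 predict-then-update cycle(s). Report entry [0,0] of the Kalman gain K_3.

K[0,0] = -0.5674

step 1: x^-=[1.0290, -3.1700]  P^-=[0.4166 0.2130; 0.2130 0.8400]  H_jac=[0.5157 0.0000; 0.0000 -0.0284]  S=[0.4608 0.0319; 0.0319 0.4707]  K=[0.4693 -0.0446; 0.2430 -0.0672]  nu=[-1.5068, 0.9596]  x^+=[0.2790, -3.6006]  P^+=[0.3155 0.1604; 0.1604 0.8117]
step 2: x^-=[-0.8012, -3.6006]  P^-=[0.5848 0.3979; 0.3979 0.9317]  H_jac=[0.6959 0.0000; 0.0000 -0.4431]  S=[0.6332 -0.0877; -0.0877 0.6529]  K=[0.6168 -0.1872; 0.3564 -0.5844]  nu=[-0.6418, -0.4135]  x^+=[-1.1196, -3.5877]  P^+=[0.3008 0.1498; 0.1498 0.5918]
step 3: x^-=[-2.1959, -3.5877]  P^-=[0.5440 0.3214; 0.3214 0.7118]  H_jac=[-0.5852 0.0000; 0.0000 -0.4314]  S=[0.5363 0.1161; 0.1161 0.6025]  K=[-0.5674 -0.1208; -0.2508 -0.4614]  nu=[1.2409, -1.4979]  x^+=[-2.7192, -3.2078]  P^+=[0.3466 0.1776; 0.1776 0.5229]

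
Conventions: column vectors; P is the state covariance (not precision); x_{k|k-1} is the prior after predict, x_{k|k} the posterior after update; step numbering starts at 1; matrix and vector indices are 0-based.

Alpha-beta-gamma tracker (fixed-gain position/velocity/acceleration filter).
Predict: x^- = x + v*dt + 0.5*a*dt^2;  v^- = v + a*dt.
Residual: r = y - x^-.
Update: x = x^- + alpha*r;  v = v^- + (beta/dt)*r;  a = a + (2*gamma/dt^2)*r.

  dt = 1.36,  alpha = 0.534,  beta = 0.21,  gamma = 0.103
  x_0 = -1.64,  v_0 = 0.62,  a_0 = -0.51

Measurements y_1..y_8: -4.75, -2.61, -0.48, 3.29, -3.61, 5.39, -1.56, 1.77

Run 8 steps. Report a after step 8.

step 1: x_pred=-1.2684  r=-3.4816  x^+=-3.1276  v^+=-0.6112  a^+=-0.8978
step 2: x_pred=-4.7891  r=2.1791  x^+=-3.6254  v^+=-1.4957  a^+=-0.6551
step 3: x_pred=-6.2654  r=5.7854  x^+=-3.1760  v^+=-1.4932  a^+=-0.0107
step 4: x_pred=-5.2167  r=8.5067  x^+=-0.6741  v^+=-0.1943  a^+=0.9367
step 5: x_pred=-0.0721  r=-3.5379  x^+=-1.9613  v^+=0.5334  a^+=0.5427
step 6: x_pred=-0.7341  r=6.1241  x^+=2.5362  v^+=2.2170  a^+=1.2247
step 7: x_pred=6.6840  r=-8.2440  x^+=2.2817  v^+=2.6097  a^+=0.3066
step 8: x_pred=6.1144  r=-4.3444  x^+=3.7945  v^+=2.3558  a^+=-0.1773

a_post = -0.1773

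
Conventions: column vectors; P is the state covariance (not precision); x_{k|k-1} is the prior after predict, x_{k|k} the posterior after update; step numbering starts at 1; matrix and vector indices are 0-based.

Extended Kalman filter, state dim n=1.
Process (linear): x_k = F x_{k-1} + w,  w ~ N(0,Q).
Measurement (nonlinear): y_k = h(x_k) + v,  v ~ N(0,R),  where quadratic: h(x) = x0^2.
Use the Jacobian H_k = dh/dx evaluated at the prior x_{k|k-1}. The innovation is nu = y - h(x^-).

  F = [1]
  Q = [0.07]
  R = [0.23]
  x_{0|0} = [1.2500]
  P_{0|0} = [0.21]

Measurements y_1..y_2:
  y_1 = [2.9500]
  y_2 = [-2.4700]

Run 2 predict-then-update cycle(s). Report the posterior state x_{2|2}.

step 1: x^-=[1.2500]  P^-=[0.2800]  H_jac=[2.5000]  S=[1.9800]  K=[0.3535]  nu=[1.3875]  x^+=[1.7405]  P^+=[0.0325]
step 2: x^-=[1.7405]  P^-=[0.1025]  H_jac=[3.4811]  S=[1.4724]  K=[0.2424]  nu=[-5.4994]  x^+=[0.4075]  P^+=[0.0160]

x_post = [0.4075]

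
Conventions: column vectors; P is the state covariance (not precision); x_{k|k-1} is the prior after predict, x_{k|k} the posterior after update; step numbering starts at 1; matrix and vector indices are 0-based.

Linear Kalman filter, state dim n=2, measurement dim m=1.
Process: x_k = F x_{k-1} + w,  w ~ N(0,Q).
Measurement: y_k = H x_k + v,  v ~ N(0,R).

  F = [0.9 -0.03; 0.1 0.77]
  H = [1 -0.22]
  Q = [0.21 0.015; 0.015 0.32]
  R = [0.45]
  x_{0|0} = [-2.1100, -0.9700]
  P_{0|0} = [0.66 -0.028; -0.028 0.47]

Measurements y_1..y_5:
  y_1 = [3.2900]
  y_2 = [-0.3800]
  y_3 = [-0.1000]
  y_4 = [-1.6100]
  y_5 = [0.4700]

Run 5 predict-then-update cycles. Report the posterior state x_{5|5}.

step 1: x^-=[-1.8699, -0.9579]  P^-=[0.7465 0.0442; 0.0442 0.6010]  S=[1.2062]  K=[0.6109; -0.0729]  nu=[4.9492]  x^+=[1.1534, -1.3189]  P^+=[0.2964 0.0980; 0.0980 0.5945]
step 2: x^-=[1.0776, -0.9002]  P^-=[0.4454 0.0955; 0.0955 0.6906]  S=[0.8867]  K=[0.4785; -0.0636]  nu=[-1.6557]  x^+=[0.2853, -0.7950]  P^+=[0.2423 0.1225; 0.1225 0.6870]
step 3: x^-=[0.2806, -0.5836]  P^-=[0.4003 0.1055; 0.1055 0.7486]  S=[0.8401]  K=[0.4488; -0.0705]  nu=[-0.5090]  x^+=[0.0522, -0.5477]  P^+=[0.2310 0.1321; 0.1321 0.7444]
step 4: x^-=[0.0634, -0.4165]  P^-=[0.3907 0.1097; 0.1097 0.7840]  S=[0.8303]  K=[0.4414; -0.0756]  nu=[-1.7650]  x^+=[-0.7157, -0.2831]  P^+=[0.2289 0.1374; 0.1374 0.7793]
step 5: x^-=[-0.6357, -0.2896]  P^-=[0.3887 0.1124; 0.1124 0.8055]  S=[0.8282]  K=[0.4394; -0.0782]  nu=[1.0420]  x^+=[-0.1778, -0.3711]  P^+=[0.2287 0.1409; 0.1409 0.8004]

x_post = [-0.1778, -0.3711]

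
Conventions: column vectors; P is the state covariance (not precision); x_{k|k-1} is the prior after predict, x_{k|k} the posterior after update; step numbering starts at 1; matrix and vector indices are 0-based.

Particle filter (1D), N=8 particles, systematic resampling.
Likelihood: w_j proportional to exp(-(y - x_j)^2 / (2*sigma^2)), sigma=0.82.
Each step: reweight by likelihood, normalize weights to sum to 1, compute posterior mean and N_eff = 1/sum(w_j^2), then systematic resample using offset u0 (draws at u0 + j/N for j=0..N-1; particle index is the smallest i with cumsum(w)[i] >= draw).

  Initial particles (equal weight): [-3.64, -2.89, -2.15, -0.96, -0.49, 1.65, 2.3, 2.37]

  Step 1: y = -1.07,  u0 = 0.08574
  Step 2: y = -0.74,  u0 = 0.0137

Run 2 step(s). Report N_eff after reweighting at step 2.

N_eff = 6.8588

step 1: w=[0.0032, 0.0372, 0.1837, 0.4334, 0.3405, 0.0018, 0.0001, 0.0001]  mean=-1.0939  Neff=2.9506  idx=[2, 2, 3, 3, 3, 4, 4, 4]
step 2: w=[0.0367, 0.0367, 0.1552, 0.1552, 0.1552, 0.1536, 0.1536, 0.1536]  mean=-0.8307  Neff=6.8588  idx=[0, 2, 3, 4, 4, 5, 6, 7]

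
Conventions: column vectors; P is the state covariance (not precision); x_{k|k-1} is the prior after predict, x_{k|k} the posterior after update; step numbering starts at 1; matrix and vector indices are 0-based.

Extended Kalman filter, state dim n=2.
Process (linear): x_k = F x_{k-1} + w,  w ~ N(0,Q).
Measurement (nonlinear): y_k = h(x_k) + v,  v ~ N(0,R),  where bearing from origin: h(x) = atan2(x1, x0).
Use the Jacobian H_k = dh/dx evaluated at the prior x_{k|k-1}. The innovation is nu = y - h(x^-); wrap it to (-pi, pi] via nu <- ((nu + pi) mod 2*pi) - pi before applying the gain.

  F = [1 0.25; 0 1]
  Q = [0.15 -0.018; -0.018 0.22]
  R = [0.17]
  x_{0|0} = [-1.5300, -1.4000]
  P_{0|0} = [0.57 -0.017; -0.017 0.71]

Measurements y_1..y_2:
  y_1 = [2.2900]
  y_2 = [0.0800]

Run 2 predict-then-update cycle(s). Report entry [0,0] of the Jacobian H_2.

H_jac[0,0] = 0.0019

step 1: x^-=[-1.8800, -1.4000]  P^-=[0.7559 0.1425; 0.1425 0.9300]  H_jac=[0.2548 -0.3422]  S=[0.3031]  K=[0.4746; -0.9300]  nu=[-1.4917]  x^+=[-2.5879, -0.0127]  P^+=[0.6876 0.2763; 0.2763 0.6678]
step 2: x^-=[-2.5911, -0.0127]  P^-=[1.0175 0.4252; 0.4252 0.8878]  H_jac=[0.0019 -0.3859]  S=[0.3016]  K=[-0.5377; -1.1333]  nu=[-3.0665]  x^+=[-0.9421, 3.4627]  P^+=[0.9303 0.2414; 0.2414 0.5004]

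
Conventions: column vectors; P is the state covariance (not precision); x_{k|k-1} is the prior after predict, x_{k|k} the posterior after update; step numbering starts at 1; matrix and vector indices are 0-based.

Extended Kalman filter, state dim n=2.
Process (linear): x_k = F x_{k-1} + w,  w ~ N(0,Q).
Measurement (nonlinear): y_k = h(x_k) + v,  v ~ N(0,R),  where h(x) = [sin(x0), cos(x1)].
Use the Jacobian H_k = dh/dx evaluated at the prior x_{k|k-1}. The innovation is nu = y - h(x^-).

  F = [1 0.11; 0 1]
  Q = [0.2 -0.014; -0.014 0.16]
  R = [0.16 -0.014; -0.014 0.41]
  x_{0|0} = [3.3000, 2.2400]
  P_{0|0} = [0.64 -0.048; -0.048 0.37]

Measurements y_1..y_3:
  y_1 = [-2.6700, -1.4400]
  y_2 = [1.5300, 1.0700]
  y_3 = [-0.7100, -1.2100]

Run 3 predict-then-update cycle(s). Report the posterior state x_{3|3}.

step 1: x^-=[3.5464, 2.2400]  P^-=[0.8339 -0.0213; -0.0213 0.5300]  H_jac=[-0.9192 0.0000; 0.0000 -0.7843]  S=[0.8646 -0.0294; -0.0294 0.7360]  K=[-0.8870 -0.0127; 0.0035 -0.5646]  nu=[-2.2762, -0.8196]  x^+=[5.5758, 2.6949]  P^+=[0.1542 -0.0092; -0.0092 0.2952]
step 2: x^-=[5.8722, 2.6949]  P^-=[0.3558 0.0093; 0.0093 0.4552]  H_jac=[0.9167 0.0000; 0.0000 -0.4320]  S=[0.4590 -0.0177; -0.0177 0.4950]  K=[0.7112 0.0173; 0.0032 -0.3972]  nu=[1.9295, 1.9719]  x^+=[7.2787, 1.9179]  P^+=[0.1239 0.0066; 0.0066 0.3771]
step 3: x^-=[7.4896, 1.9179]  P^-=[0.3299 0.0341; 0.0341 0.5371]  H_jac=[0.3564 0.0000; 0.0000 -0.9404]  S=[0.2019 -0.0254; -0.0254 0.8849]  K=[0.5798 -0.0196; -0.0117 -0.5711]  nu=[-1.6444, -0.8699]  x^+=[6.5532, 2.4339]  P^+=[0.2611 0.0172; 0.0172 0.2488]

x_post = [6.5532, 2.4339]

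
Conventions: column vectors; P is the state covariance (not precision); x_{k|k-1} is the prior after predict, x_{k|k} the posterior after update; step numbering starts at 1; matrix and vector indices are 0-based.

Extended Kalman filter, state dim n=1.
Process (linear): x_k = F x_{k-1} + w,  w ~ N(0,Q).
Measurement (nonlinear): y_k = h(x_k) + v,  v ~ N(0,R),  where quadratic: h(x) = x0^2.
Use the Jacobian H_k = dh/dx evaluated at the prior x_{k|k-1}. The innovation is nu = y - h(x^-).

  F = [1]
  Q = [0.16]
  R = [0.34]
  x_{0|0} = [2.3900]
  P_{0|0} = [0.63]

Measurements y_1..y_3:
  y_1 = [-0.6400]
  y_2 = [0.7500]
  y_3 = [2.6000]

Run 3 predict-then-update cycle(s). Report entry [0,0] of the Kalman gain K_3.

K[0,0] = 0.3645

step 1: x^-=[2.3900]  P^-=[0.7900]  H_jac=[4.7800]  S=[18.3902]  K=[0.2053]  nu=[-6.3521]  x^+=[1.0857]  P^+=[0.0146]
step 2: x^-=[1.0857]  P^-=[0.1746]  H_jac=[2.1714]  S=[1.1632]  K=[0.3259]  nu=[-0.4287]  x^+=[0.9460]  P^+=[0.0510]
step 3: x^-=[0.9460]  P^-=[0.2110]  H_jac=[1.8919]  S=[1.0954]  K=[0.3645]  nu=[1.7052]  x^+=[1.5675]  P^+=[0.0655]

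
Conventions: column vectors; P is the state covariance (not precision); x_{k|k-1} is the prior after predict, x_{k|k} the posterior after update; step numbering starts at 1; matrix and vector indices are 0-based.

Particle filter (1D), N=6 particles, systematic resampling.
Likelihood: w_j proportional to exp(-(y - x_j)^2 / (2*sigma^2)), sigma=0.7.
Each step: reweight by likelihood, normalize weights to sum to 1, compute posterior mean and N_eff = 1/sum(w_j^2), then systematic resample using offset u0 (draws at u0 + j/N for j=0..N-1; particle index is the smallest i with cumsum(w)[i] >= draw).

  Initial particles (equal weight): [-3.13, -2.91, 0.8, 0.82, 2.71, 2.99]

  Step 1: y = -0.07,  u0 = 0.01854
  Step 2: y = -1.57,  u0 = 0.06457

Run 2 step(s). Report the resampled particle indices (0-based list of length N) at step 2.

resampled_idx = [0, 1, 2, 3, 4, 5]

step 1: w=[0.0001, 0.0003, 0.5085, 0.4906, 0.0004, 0.0001]  mean=0.8094  Neff=2.0028  idx=[2, 2, 2, 3, 3, 3]
step 2: w=[0.1748, 0.1748, 0.1748, 0.1586, 0.1586, 0.1586]  mean=0.8095  Neff=5.9859  idx=[0, 1, 2, 3, 4, 5]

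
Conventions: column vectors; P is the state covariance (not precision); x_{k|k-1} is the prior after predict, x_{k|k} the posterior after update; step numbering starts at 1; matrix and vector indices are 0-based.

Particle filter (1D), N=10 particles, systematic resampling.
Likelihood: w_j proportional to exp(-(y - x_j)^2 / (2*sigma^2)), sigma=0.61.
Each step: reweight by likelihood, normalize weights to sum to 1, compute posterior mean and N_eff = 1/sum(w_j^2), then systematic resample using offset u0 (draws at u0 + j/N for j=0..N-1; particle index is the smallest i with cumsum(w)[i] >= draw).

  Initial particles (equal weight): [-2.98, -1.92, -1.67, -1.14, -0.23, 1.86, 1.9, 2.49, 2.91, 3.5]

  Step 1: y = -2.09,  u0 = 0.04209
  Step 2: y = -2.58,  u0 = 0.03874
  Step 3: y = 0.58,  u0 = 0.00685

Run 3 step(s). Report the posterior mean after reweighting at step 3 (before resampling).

step 1: w=[0.1436, 0.4003, 0.3284, 0.1238, 0.0040, 0.0000, 0.0000, 0.0000, 0.0000, 0.0000]  mean=-1.8868  Neff=3.2892  idx=[0, 0, 1, 1, 1, 1, 2, 2, 2, 3]
step 2: w=[0.1650, 0.1650, 0.1139, 0.1139, 0.1139, 0.1139, 0.0672, 0.0672, 0.0672, 0.0126]  mean=-2.2095  Neff=8.3277  idx=[0, 0, 1, 2, 2, 3, 4, 5, 6, 8]
step 3: w=[0.0000, 0.0000, 0.0000, 0.0673, 0.0673, 0.0673, 0.0673, 0.0673, 0.3318, 0.3318]  mean=-1.7541  Neff=4.1186  idx=[3, 4, 6, 7, 8, 8, 8, 9, 9, 9]

post_mean = -1.7541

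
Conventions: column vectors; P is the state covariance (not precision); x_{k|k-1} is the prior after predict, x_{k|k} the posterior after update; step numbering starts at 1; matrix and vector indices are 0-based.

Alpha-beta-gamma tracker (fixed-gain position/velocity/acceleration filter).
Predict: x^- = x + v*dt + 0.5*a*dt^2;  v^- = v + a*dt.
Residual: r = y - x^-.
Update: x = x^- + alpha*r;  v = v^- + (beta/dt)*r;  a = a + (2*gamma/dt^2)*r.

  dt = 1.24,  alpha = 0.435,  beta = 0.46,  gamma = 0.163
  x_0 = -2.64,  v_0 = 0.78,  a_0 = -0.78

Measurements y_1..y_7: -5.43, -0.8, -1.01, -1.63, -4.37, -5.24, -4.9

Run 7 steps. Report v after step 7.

step 1: x_pred=-2.2725  r=-3.1575  x^+=-3.6460  v^+=-1.3585  a^+=-1.4495
step 2: x_pred=-6.4449  r=5.6449  x^+=-3.9894  v^+=-1.0618  a^+=-0.2526
step 3: x_pred=-5.5002  r=4.4902  x^+=-3.5470  v^+=0.2907  a^+=0.6994
step 4: x_pred=-2.6488  r=1.0188  x^+=-2.2056  v^+=1.5359  a^+=0.9154
step 5: x_pred=0.4026  r=-4.7726  x^+=-1.6735  v^+=0.9005  a^+=-0.0965
step 6: x_pred=-0.6311  r=-4.6089  x^+=-2.6359  v^+=-0.9289  a^+=-1.0737
step 7: x_pred=-4.6132  r=-0.2868  x^+=-4.7380  v^+=-2.3666  a^+=-1.1345

v_post = -2.3666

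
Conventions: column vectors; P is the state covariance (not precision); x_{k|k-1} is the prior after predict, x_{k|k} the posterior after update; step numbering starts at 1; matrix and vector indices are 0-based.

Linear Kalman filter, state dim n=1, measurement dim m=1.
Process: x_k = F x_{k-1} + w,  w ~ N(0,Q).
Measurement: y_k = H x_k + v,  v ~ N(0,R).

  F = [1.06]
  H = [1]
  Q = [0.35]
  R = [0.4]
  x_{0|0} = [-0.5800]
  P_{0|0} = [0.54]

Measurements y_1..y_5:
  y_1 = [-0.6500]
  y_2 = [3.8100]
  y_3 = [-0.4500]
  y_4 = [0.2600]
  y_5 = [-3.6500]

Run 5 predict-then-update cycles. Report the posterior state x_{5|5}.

step 1: x^-=[-0.6148]  P^-=[0.9567]  S=[1.3567]  K=[0.7052]  nu=[-0.0352]  x^+=[-0.6396]  P^+=[0.2821]
step 2: x^-=[-0.6780]  P^-=[0.6669]  S=[1.0669]  K=[0.6251]  nu=[4.4880]  x^+=[2.1274]  P^+=[0.2500]
step 3: x^-=[2.2551]  P^-=[0.6309]  S=[1.0309]  K=[0.6120]  nu=[-2.7051]  x^+=[0.5996]  P^+=[0.2448]
step 4: x^-=[0.6355]  P^-=[0.6251]  S=[1.0251]  K=[0.6098]  nu=[-0.3755]  x^+=[0.4065]  P^+=[0.2439]
step 5: x^-=[0.4309]  P^-=[0.6241]  S=[1.0241]  K=[0.6094]  nu=[-4.0809]  x^+=[-2.0560]  P^+=[0.2438]

x_post = [-2.0560]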